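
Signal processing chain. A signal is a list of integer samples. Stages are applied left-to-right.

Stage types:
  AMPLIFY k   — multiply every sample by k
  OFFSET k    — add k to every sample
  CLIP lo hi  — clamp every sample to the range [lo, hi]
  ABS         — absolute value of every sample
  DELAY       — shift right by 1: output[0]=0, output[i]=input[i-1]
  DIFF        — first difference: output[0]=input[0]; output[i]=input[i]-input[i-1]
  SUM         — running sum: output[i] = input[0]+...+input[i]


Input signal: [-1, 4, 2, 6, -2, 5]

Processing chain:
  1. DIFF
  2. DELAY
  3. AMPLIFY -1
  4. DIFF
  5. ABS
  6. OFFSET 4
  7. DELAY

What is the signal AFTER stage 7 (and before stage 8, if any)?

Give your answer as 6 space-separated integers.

Answer: 0 4 5 10 11 10

Derivation:
Input: [-1, 4, 2, 6, -2, 5]
Stage 1 (DIFF): s[0]=-1, 4--1=5, 2-4=-2, 6-2=4, -2-6=-8, 5--2=7 -> [-1, 5, -2, 4, -8, 7]
Stage 2 (DELAY): [0, -1, 5, -2, 4, -8] = [0, -1, 5, -2, 4, -8] -> [0, -1, 5, -2, 4, -8]
Stage 3 (AMPLIFY -1): 0*-1=0, -1*-1=1, 5*-1=-5, -2*-1=2, 4*-1=-4, -8*-1=8 -> [0, 1, -5, 2, -4, 8]
Stage 4 (DIFF): s[0]=0, 1-0=1, -5-1=-6, 2--5=7, -4-2=-6, 8--4=12 -> [0, 1, -6, 7, -6, 12]
Stage 5 (ABS): |0|=0, |1|=1, |-6|=6, |7|=7, |-6|=6, |12|=12 -> [0, 1, 6, 7, 6, 12]
Stage 6 (OFFSET 4): 0+4=4, 1+4=5, 6+4=10, 7+4=11, 6+4=10, 12+4=16 -> [4, 5, 10, 11, 10, 16]
Stage 7 (DELAY): [0, 4, 5, 10, 11, 10] = [0, 4, 5, 10, 11, 10] -> [0, 4, 5, 10, 11, 10]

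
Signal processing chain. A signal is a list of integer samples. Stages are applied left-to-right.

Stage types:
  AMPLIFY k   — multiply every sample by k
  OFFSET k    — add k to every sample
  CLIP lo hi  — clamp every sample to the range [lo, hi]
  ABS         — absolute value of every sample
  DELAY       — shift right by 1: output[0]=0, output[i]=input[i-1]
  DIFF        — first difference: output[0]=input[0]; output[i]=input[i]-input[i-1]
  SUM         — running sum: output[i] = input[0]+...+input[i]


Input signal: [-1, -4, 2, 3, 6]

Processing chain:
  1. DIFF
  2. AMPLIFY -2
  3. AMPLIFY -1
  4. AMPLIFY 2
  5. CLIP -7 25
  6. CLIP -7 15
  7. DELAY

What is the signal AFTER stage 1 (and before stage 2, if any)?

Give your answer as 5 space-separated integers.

Input: [-1, -4, 2, 3, 6]
Stage 1 (DIFF): s[0]=-1, -4--1=-3, 2--4=6, 3-2=1, 6-3=3 -> [-1, -3, 6, 1, 3]

Answer: -1 -3 6 1 3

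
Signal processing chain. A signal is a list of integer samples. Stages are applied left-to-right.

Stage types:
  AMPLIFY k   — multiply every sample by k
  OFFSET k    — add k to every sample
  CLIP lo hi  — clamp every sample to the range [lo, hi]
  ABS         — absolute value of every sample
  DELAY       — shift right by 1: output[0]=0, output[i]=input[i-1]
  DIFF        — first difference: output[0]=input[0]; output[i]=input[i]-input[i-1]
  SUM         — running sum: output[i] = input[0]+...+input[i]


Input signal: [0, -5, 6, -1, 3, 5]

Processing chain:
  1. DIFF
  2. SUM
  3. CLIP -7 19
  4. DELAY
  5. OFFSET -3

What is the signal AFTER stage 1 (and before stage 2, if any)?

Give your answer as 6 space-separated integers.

Input: [0, -5, 6, -1, 3, 5]
Stage 1 (DIFF): s[0]=0, -5-0=-5, 6--5=11, -1-6=-7, 3--1=4, 5-3=2 -> [0, -5, 11, -7, 4, 2]

Answer: 0 -5 11 -7 4 2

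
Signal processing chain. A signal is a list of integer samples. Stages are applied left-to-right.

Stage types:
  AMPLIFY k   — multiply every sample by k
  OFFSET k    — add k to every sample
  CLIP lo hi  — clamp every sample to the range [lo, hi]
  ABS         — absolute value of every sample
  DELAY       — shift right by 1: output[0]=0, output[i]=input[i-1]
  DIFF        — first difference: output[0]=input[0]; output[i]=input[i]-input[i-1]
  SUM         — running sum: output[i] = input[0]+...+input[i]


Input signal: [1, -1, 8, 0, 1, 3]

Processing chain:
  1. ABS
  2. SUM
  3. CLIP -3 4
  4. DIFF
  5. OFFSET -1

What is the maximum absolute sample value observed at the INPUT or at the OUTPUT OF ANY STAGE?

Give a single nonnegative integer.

Input: [1, -1, 8, 0, 1, 3] (max |s|=8)
Stage 1 (ABS): |1|=1, |-1|=1, |8|=8, |0|=0, |1|=1, |3|=3 -> [1, 1, 8, 0, 1, 3] (max |s|=8)
Stage 2 (SUM): sum[0..0]=1, sum[0..1]=2, sum[0..2]=10, sum[0..3]=10, sum[0..4]=11, sum[0..5]=14 -> [1, 2, 10, 10, 11, 14] (max |s|=14)
Stage 3 (CLIP -3 4): clip(1,-3,4)=1, clip(2,-3,4)=2, clip(10,-3,4)=4, clip(10,-3,4)=4, clip(11,-3,4)=4, clip(14,-3,4)=4 -> [1, 2, 4, 4, 4, 4] (max |s|=4)
Stage 4 (DIFF): s[0]=1, 2-1=1, 4-2=2, 4-4=0, 4-4=0, 4-4=0 -> [1, 1, 2, 0, 0, 0] (max |s|=2)
Stage 5 (OFFSET -1): 1+-1=0, 1+-1=0, 2+-1=1, 0+-1=-1, 0+-1=-1, 0+-1=-1 -> [0, 0, 1, -1, -1, -1] (max |s|=1)
Overall max amplitude: 14

Answer: 14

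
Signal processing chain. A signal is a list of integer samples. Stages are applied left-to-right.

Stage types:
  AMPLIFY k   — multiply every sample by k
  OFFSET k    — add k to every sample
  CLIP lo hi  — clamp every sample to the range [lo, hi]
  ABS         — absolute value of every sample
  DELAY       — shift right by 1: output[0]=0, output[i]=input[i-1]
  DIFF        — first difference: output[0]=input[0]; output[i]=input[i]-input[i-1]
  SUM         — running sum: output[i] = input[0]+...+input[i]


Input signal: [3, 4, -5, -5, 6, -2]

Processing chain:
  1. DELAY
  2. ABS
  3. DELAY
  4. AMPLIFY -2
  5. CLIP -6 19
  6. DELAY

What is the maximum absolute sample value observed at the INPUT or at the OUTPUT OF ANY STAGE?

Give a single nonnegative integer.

Input: [3, 4, -5, -5, 6, -2] (max |s|=6)
Stage 1 (DELAY): [0, 3, 4, -5, -5, 6] = [0, 3, 4, -5, -5, 6] -> [0, 3, 4, -5, -5, 6] (max |s|=6)
Stage 2 (ABS): |0|=0, |3|=3, |4|=4, |-5|=5, |-5|=5, |6|=6 -> [0, 3, 4, 5, 5, 6] (max |s|=6)
Stage 3 (DELAY): [0, 0, 3, 4, 5, 5] = [0, 0, 3, 4, 5, 5] -> [0, 0, 3, 4, 5, 5] (max |s|=5)
Stage 4 (AMPLIFY -2): 0*-2=0, 0*-2=0, 3*-2=-6, 4*-2=-8, 5*-2=-10, 5*-2=-10 -> [0, 0, -6, -8, -10, -10] (max |s|=10)
Stage 5 (CLIP -6 19): clip(0,-6,19)=0, clip(0,-6,19)=0, clip(-6,-6,19)=-6, clip(-8,-6,19)=-6, clip(-10,-6,19)=-6, clip(-10,-6,19)=-6 -> [0, 0, -6, -6, -6, -6] (max |s|=6)
Stage 6 (DELAY): [0, 0, 0, -6, -6, -6] = [0, 0, 0, -6, -6, -6] -> [0, 0, 0, -6, -6, -6] (max |s|=6)
Overall max amplitude: 10

Answer: 10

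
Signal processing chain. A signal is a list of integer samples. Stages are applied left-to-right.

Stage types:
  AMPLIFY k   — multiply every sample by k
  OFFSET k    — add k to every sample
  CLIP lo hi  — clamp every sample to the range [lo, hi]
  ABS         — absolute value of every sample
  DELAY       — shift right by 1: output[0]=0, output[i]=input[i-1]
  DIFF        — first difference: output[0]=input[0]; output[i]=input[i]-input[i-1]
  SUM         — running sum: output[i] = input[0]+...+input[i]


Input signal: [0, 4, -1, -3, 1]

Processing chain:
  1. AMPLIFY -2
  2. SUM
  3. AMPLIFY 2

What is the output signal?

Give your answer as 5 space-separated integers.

Answer: 0 -16 -12 0 -4

Derivation:
Input: [0, 4, -1, -3, 1]
Stage 1 (AMPLIFY -2): 0*-2=0, 4*-2=-8, -1*-2=2, -3*-2=6, 1*-2=-2 -> [0, -8, 2, 6, -2]
Stage 2 (SUM): sum[0..0]=0, sum[0..1]=-8, sum[0..2]=-6, sum[0..3]=0, sum[0..4]=-2 -> [0, -8, -6, 0, -2]
Stage 3 (AMPLIFY 2): 0*2=0, -8*2=-16, -6*2=-12, 0*2=0, -2*2=-4 -> [0, -16, -12, 0, -4]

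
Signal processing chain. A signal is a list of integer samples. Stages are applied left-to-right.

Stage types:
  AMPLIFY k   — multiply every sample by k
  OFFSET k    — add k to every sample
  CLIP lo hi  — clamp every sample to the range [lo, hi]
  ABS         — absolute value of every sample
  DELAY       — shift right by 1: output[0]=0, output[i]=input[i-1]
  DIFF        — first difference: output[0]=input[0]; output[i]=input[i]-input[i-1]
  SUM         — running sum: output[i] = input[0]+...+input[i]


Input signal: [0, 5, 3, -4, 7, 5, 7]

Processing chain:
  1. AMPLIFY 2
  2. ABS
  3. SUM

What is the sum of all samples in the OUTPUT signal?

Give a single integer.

Input: [0, 5, 3, -4, 7, 5, 7]
Stage 1 (AMPLIFY 2): 0*2=0, 5*2=10, 3*2=6, -4*2=-8, 7*2=14, 5*2=10, 7*2=14 -> [0, 10, 6, -8, 14, 10, 14]
Stage 2 (ABS): |0|=0, |10|=10, |6|=6, |-8|=8, |14|=14, |10|=10, |14|=14 -> [0, 10, 6, 8, 14, 10, 14]
Stage 3 (SUM): sum[0..0]=0, sum[0..1]=10, sum[0..2]=16, sum[0..3]=24, sum[0..4]=38, sum[0..5]=48, sum[0..6]=62 -> [0, 10, 16, 24, 38, 48, 62]
Output sum: 198

Answer: 198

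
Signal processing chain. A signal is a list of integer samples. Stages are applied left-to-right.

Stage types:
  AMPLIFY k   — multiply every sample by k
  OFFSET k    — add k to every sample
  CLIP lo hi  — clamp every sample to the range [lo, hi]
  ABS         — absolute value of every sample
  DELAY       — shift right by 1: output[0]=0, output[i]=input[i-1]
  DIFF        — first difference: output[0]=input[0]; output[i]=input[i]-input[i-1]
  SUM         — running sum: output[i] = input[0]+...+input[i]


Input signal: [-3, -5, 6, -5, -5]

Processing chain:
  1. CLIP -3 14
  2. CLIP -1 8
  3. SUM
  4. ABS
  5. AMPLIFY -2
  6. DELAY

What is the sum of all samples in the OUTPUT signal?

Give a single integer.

Input: [-3, -5, 6, -5, -5]
Stage 1 (CLIP -3 14): clip(-3,-3,14)=-3, clip(-5,-3,14)=-3, clip(6,-3,14)=6, clip(-5,-3,14)=-3, clip(-5,-3,14)=-3 -> [-3, -3, 6, -3, -3]
Stage 2 (CLIP -1 8): clip(-3,-1,8)=-1, clip(-3,-1,8)=-1, clip(6,-1,8)=6, clip(-3,-1,8)=-1, clip(-3,-1,8)=-1 -> [-1, -1, 6, -1, -1]
Stage 3 (SUM): sum[0..0]=-1, sum[0..1]=-2, sum[0..2]=4, sum[0..3]=3, sum[0..4]=2 -> [-1, -2, 4, 3, 2]
Stage 4 (ABS): |-1|=1, |-2|=2, |4|=4, |3|=3, |2|=2 -> [1, 2, 4, 3, 2]
Stage 5 (AMPLIFY -2): 1*-2=-2, 2*-2=-4, 4*-2=-8, 3*-2=-6, 2*-2=-4 -> [-2, -4, -8, -6, -4]
Stage 6 (DELAY): [0, -2, -4, -8, -6] = [0, -2, -4, -8, -6] -> [0, -2, -4, -8, -6]
Output sum: -20

Answer: -20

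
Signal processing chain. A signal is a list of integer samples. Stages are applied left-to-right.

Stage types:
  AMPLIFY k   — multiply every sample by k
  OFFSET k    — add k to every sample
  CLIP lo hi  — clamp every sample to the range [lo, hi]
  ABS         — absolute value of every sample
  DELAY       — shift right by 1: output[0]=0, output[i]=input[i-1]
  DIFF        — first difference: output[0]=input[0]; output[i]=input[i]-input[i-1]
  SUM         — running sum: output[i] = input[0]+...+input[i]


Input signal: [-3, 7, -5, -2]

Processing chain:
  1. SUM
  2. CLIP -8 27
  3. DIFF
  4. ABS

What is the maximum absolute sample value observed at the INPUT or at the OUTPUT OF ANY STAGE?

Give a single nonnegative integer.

Input: [-3, 7, -5, -2] (max |s|=7)
Stage 1 (SUM): sum[0..0]=-3, sum[0..1]=4, sum[0..2]=-1, sum[0..3]=-3 -> [-3, 4, -1, -3] (max |s|=4)
Stage 2 (CLIP -8 27): clip(-3,-8,27)=-3, clip(4,-8,27)=4, clip(-1,-8,27)=-1, clip(-3,-8,27)=-3 -> [-3, 4, -1, -3] (max |s|=4)
Stage 3 (DIFF): s[0]=-3, 4--3=7, -1-4=-5, -3--1=-2 -> [-3, 7, -5, -2] (max |s|=7)
Stage 4 (ABS): |-3|=3, |7|=7, |-5|=5, |-2|=2 -> [3, 7, 5, 2] (max |s|=7)
Overall max amplitude: 7

Answer: 7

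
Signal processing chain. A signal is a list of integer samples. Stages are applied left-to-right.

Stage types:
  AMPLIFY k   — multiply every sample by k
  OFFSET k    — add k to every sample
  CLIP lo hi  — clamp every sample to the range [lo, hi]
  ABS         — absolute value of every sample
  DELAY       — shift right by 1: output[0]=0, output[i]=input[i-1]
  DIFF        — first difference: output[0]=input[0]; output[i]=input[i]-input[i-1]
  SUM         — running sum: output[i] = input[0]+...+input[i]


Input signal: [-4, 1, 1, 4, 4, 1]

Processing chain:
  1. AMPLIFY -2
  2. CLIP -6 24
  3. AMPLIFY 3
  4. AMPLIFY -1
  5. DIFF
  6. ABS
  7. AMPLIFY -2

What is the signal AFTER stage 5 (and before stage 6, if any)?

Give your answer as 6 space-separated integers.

Input: [-4, 1, 1, 4, 4, 1]
Stage 1 (AMPLIFY -2): -4*-2=8, 1*-2=-2, 1*-2=-2, 4*-2=-8, 4*-2=-8, 1*-2=-2 -> [8, -2, -2, -8, -8, -2]
Stage 2 (CLIP -6 24): clip(8,-6,24)=8, clip(-2,-6,24)=-2, clip(-2,-6,24)=-2, clip(-8,-6,24)=-6, clip(-8,-6,24)=-6, clip(-2,-6,24)=-2 -> [8, -2, -2, -6, -6, -2]
Stage 3 (AMPLIFY 3): 8*3=24, -2*3=-6, -2*3=-6, -6*3=-18, -6*3=-18, -2*3=-6 -> [24, -6, -6, -18, -18, -6]
Stage 4 (AMPLIFY -1): 24*-1=-24, -6*-1=6, -6*-1=6, -18*-1=18, -18*-1=18, -6*-1=6 -> [-24, 6, 6, 18, 18, 6]
Stage 5 (DIFF): s[0]=-24, 6--24=30, 6-6=0, 18-6=12, 18-18=0, 6-18=-12 -> [-24, 30, 0, 12, 0, -12]

Answer: -24 30 0 12 0 -12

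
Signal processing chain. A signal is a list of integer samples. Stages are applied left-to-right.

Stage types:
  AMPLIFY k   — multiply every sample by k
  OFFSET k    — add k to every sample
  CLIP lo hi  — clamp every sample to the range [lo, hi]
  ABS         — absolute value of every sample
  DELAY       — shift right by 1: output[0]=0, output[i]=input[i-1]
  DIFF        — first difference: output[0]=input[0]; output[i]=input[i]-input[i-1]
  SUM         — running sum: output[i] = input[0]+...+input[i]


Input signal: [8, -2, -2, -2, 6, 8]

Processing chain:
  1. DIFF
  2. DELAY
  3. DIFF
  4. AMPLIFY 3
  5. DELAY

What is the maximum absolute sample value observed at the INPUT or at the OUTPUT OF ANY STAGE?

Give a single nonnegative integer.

Answer: 54

Derivation:
Input: [8, -2, -2, -2, 6, 8] (max |s|=8)
Stage 1 (DIFF): s[0]=8, -2-8=-10, -2--2=0, -2--2=0, 6--2=8, 8-6=2 -> [8, -10, 0, 0, 8, 2] (max |s|=10)
Stage 2 (DELAY): [0, 8, -10, 0, 0, 8] = [0, 8, -10, 0, 0, 8] -> [0, 8, -10, 0, 0, 8] (max |s|=10)
Stage 3 (DIFF): s[0]=0, 8-0=8, -10-8=-18, 0--10=10, 0-0=0, 8-0=8 -> [0, 8, -18, 10, 0, 8] (max |s|=18)
Stage 4 (AMPLIFY 3): 0*3=0, 8*3=24, -18*3=-54, 10*3=30, 0*3=0, 8*3=24 -> [0, 24, -54, 30, 0, 24] (max |s|=54)
Stage 5 (DELAY): [0, 0, 24, -54, 30, 0] = [0, 0, 24, -54, 30, 0] -> [0, 0, 24, -54, 30, 0] (max |s|=54)
Overall max amplitude: 54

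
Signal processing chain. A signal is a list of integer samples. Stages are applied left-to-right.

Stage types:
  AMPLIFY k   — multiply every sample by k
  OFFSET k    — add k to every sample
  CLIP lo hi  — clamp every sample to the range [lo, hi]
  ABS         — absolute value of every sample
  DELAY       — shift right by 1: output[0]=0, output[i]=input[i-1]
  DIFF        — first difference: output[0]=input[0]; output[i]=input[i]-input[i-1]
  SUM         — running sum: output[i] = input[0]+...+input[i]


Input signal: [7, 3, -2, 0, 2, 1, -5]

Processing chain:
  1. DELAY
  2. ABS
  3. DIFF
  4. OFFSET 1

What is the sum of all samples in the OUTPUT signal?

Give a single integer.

Answer: 8

Derivation:
Input: [7, 3, -2, 0, 2, 1, -5]
Stage 1 (DELAY): [0, 7, 3, -2, 0, 2, 1] = [0, 7, 3, -2, 0, 2, 1] -> [0, 7, 3, -2, 0, 2, 1]
Stage 2 (ABS): |0|=0, |7|=7, |3|=3, |-2|=2, |0|=0, |2|=2, |1|=1 -> [0, 7, 3, 2, 0, 2, 1]
Stage 3 (DIFF): s[0]=0, 7-0=7, 3-7=-4, 2-3=-1, 0-2=-2, 2-0=2, 1-2=-1 -> [0, 7, -4, -1, -2, 2, -1]
Stage 4 (OFFSET 1): 0+1=1, 7+1=8, -4+1=-3, -1+1=0, -2+1=-1, 2+1=3, -1+1=0 -> [1, 8, -3, 0, -1, 3, 0]
Output sum: 8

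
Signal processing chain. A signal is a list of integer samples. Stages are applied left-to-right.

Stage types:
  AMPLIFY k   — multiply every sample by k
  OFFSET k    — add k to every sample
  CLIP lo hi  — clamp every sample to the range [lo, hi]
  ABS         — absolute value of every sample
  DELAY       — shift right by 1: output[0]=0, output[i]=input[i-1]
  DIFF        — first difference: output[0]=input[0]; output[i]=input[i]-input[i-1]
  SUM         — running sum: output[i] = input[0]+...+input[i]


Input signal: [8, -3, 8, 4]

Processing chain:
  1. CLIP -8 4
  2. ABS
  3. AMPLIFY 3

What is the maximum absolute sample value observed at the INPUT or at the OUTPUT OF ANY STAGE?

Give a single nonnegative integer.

Answer: 12

Derivation:
Input: [8, -3, 8, 4] (max |s|=8)
Stage 1 (CLIP -8 4): clip(8,-8,4)=4, clip(-3,-8,4)=-3, clip(8,-8,4)=4, clip(4,-8,4)=4 -> [4, -3, 4, 4] (max |s|=4)
Stage 2 (ABS): |4|=4, |-3|=3, |4|=4, |4|=4 -> [4, 3, 4, 4] (max |s|=4)
Stage 3 (AMPLIFY 3): 4*3=12, 3*3=9, 4*3=12, 4*3=12 -> [12, 9, 12, 12] (max |s|=12)
Overall max amplitude: 12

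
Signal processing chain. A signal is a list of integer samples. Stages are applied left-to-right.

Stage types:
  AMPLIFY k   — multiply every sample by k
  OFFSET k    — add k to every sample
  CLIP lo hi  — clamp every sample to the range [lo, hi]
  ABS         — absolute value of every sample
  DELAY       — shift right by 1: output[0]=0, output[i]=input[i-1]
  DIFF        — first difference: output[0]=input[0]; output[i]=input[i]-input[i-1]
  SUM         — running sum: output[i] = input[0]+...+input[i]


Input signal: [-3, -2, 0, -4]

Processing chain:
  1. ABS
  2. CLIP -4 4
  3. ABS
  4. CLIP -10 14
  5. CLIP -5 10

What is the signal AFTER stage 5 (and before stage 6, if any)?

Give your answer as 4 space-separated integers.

Input: [-3, -2, 0, -4]
Stage 1 (ABS): |-3|=3, |-2|=2, |0|=0, |-4|=4 -> [3, 2, 0, 4]
Stage 2 (CLIP -4 4): clip(3,-4,4)=3, clip(2,-4,4)=2, clip(0,-4,4)=0, clip(4,-4,4)=4 -> [3, 2, 0, 4]
Stage 3 (ABS): |3|=3, |2|=2, |0|=0, |4|=4 -> [3, 2, 0, 4]
Stage 4 (CLIP -10 14): clip(3,-10,14)=3, clip(2,-10,14)=2, clip(0,-10,14)=0, clip(4,-10,14)=4 -> [3, 2, 0, 4]
Stage 5 (CLIP -5 10): clip(3,-5,10)=3, clip(2,-5,10)=2, clip(0,-5,10)=0, clip(4,-5,10)=4 -> [3, 2, 0, 4]

Answer: 3 2 0 4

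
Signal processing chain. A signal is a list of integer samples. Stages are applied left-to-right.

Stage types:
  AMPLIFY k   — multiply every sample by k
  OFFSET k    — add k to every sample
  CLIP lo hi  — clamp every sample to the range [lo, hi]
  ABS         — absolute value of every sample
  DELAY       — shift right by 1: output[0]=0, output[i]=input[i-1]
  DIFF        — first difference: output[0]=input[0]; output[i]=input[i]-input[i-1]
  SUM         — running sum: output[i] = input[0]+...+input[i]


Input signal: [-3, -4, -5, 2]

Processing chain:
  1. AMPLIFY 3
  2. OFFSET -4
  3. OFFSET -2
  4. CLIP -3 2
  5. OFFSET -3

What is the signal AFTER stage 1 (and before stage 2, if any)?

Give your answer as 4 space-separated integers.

Input: [-3, -4, -5, 2]
Stage 1 (AMPLIFY 3): -3*3=-9, -4*3=-12, -5*3=-15, 2*3=6 -> [-9, -12, -15, 6]

Answer: -9 -12 -15 6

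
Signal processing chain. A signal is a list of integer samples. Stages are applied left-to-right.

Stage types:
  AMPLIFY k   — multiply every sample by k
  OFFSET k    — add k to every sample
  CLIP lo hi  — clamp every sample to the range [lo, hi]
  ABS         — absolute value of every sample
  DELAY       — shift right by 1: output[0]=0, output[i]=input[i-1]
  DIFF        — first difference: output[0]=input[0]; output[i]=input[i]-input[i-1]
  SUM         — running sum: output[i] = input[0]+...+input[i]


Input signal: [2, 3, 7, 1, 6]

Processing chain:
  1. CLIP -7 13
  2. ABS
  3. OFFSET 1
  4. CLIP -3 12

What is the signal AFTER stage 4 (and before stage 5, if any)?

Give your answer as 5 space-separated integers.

Answer: 3 4 8 2 7

Derivation:
Input: [2, 3, 7, 1, 6]
Stage 1 (CLIP -7 13): clip(2,-7,13)=2, clip(3,-7,13)=3, clip(7,-7,13)=7, clip(1,-7,13)=1, clip(6,-7,13)=6 -> [2, 3, 7, 1, 6]
Stage 2 (ABS): |2|=2, |3|=3, |7|=7, |1|=1, |6|=6 -> [2, 3, 7, 1, 6]
Stage 3 (OFFSET 1): 2+1=3, 3+1=4, 7+1=8, 1+1=2, 6+1=7 -> [3, 4, 8, 2, 7]
Stage 4 (CLIP -3 12): clip(3,-3,12)=3, clip(4,-3,12)=4, clip(8,-3,12)=8, clip(2,-3,12)=2, clip(7,-3,12)=7 -> [3, 4, 8, 2, 7]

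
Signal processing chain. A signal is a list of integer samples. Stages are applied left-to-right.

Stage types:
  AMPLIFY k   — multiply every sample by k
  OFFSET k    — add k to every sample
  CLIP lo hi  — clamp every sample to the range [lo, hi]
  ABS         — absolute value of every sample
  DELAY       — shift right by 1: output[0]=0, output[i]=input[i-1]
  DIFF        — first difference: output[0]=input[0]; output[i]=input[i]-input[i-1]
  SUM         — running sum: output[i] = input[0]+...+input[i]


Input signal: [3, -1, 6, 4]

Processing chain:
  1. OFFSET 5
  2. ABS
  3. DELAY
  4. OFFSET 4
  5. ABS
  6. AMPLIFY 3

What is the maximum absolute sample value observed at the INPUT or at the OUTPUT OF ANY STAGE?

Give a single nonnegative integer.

Answer: 45

Derivation:
Input: [3, -1, 6, 4] (max |s|=6)
Stage 1 (OFFSET 5): 3+5=8, -1+5=4, 6+5=11, 4+5=9 -> [8, 4, 11, 9] (max |s|=11)
Stage 2 (ABS): |8|=8, |4|=4, |11|=11, |9|=9 -> [8, 4, 11, 9] (max |s|=11)
Stage 3 (DELAY): [0, 8, 4, 11] = [0, 8, 4, 11] -> [0, 8, 4, 11] (max |s|=11)
Stage 4 (OFFSET 4): 0+4=4, 8+4=12, 4+4=8, 11+4=15 -> [4, 12, 8, 15] (max |s|=15)
Stage 5 (ABS): |4|=4, |12|=12, |8|=8, |15|=15 -> [4, 12, 8, 15] (max |s|=15)
Stage 6 (AMPLIFY 3): 4*3=12, 12*3=36, 8*3=24, 15*3=45 -> [12, 36, 24, 45] (max |s|=45)
Overall max amplitude: 45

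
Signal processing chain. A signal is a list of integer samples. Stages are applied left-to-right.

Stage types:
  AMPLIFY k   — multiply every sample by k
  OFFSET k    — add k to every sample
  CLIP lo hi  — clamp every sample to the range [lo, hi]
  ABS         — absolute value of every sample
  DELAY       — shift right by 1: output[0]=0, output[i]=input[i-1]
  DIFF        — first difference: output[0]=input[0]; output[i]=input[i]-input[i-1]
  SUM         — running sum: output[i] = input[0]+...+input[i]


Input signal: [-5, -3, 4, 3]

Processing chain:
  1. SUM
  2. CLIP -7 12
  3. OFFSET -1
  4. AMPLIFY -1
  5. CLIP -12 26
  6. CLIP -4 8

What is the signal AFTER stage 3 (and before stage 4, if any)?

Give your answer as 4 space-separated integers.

Answer: -6 -8 -5 -2

Derivation:
Input: [-5, -3, 4, 3]
Stage 1 (SUM): sum[0..0]=-5, sum[0..1]=-8, sum[0..2]=-4, sum[0..3]=-1 -> [-5, -8, -4, -1]
Stage 2 (CLIP -7 12): clip(-5,-7,12)=-5, clip(-8,-7,12)=-7, clip(-4,-7,12)=-4, clip(-1,-7,12)=-1 -> [-5, -7, -4, -1]
Stage 3 (OFFSET -1): -5+-1=-6, -7+-1=-8, -4+-1=-5, -1+-1=-2 -> [-6, -8, -5, -2]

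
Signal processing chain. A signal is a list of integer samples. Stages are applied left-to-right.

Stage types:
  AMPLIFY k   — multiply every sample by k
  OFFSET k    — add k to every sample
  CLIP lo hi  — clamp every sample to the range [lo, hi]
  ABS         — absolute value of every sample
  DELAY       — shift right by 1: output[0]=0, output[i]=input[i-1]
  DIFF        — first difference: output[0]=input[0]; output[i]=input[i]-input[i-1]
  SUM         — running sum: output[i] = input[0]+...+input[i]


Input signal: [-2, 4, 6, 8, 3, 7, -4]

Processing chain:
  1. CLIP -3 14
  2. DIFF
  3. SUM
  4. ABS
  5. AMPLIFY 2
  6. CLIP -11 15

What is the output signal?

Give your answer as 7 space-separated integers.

Answer: 4 8 12 15 6 14 6

Derivation:
Input: [-2, 4, 6, 8, 3, 7, -4]
Stage 1 (CLIP -3 14): clip(-2,-3,14)=-2, clip(4,-3,14)=4, clip(6,-3,14)=6, clip(8,-3,14)=8, clip(3,-3,14)=3, clip(7,-3,14)=7, clip(-4,-3,14)=-3 -> [-2, 4, 6, 8, 3, 7, -3]
Stage 2 (DIFF): s[0]=-2, 4--2=6, 6-4=2, 8-6=2, 3-8=-5, 7-3=4, -3-7=-10 -> [-2, 6, 2, 2, -5, 4, -10]
Stage 3 (SUM): sum[0..0]=-2, sum[0..1]=4, sum[0..2]=6, sum[0..3]=8, sum[0..4]=3, sum[0..5]=7, sum[0..6]=-3 -> [-2, 4, 6, 8, 3, 7, -3]
Stage 4 (ABS): |-2|=2, |4|=4, |6|=6, |8|=8, |3|=3, |7|=7, |-3|=3 -> [2, 4, 6, 8, 3, 7, 3]
Stage 5 (AMPLIFY 2): 2*2=4, 4*2=8, 6*2=12, 8*2=16, 3*2=6, 7*2=14, 3*2=6 -> [4, 8, 12, 16, 6, 14, 6]
Stage 6 (CLIP -11 15): clip(4,-11,15)=4, clip(8,-11,15)=8, clip(12,-11,15)=12, clip(16,-11,15)=15, clip(6,-11,15)=6, clip(14,-11,15)=14, clip(6,-11,15)=6 -> [4, 8, 12, 15, 6, 14, 6]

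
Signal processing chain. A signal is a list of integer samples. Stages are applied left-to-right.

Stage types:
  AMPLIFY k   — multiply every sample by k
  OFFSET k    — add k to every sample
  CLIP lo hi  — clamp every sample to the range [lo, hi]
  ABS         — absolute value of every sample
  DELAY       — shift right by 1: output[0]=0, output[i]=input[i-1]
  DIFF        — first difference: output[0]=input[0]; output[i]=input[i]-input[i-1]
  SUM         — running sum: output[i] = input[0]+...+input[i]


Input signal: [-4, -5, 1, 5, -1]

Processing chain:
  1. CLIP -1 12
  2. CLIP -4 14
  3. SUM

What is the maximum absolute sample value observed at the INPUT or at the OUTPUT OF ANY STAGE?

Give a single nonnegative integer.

Input: [-4, -5, 1, 5, -1] (max |s|=5)
Stage 1 (CLIP -1 12): clip(-4,-1,12)=-1, clip(-5,-1,12)=-1, clip(1,-1,12)=1, clip(5,-1,12)=5, clip(-1,-1,12)=-1 -> [-1, -1, 1, 5, -1] (max |s|=5)
Stage 2 (CLIP -4 14): clip(-1,-4,14)=-1, clip(-1,-4,14)=-1, clip(1,-4,14)=1, clip(5,-4,14)=5, clip(-1,-4,14)=-1 -> [-1, -1, 1, 5, -1] (max |s|=5)
Stage 3 (SUM): sum[0..0]=-1, sum[0..1]=-2, sum[0..2]=-1, sum[0..3]=4, sum[0..4]=3 -> [-1, -2, -1, 4, 3] (max |s|=4)
Overall max amplitude: 5

Answer: 5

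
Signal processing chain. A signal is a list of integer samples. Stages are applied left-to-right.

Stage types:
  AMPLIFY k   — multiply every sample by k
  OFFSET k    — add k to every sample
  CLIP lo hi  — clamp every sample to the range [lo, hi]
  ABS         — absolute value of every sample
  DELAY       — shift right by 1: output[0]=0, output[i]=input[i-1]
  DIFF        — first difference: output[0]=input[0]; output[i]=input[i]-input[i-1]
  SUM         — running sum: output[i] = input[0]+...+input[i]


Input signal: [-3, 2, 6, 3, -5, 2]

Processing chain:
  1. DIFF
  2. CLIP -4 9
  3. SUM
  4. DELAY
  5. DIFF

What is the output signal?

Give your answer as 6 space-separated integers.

Answer: 0 -3 5 4 -3 -4

Derivation:
Input: [-3, 2, 6, 3, -5, 2]
Stage 1 (DIFF): s[0]=-3, 2--3=5, 6-2=4, 3-6=-3, -5-3=-8, 2--5=7 -> [-3, 5, 4, -3, -8, 7]
Stage 2 (CLIP -4 9): clip(-3,-4,9)=-3, clip(5,-4,9)=5, clip(4,-4,9)=4, clip(-3,-4,9)=-3, clip(-8,-4,9)=-4, clip(7,-4,9)=7 -> [-3, 5, 4, -3, -4, 7]
Stage 3 (SUM): sum[0..0]=-3, sum[0..1]=2, sum[0..2]=6, sum[0..3]=3, sum[0..4]=-1, sum[0..5]=6 -> [-3, 2, 6, 3, -1, 6]
Stage 4 (DELAY): [0, -3, 2, 6, 3, -1] = [0, -3, 2, 6, 3, -1] -> [0, -3, 2, 6, 3, -1]
Stage 5 (DIFF): s[0]=0, -3-0=-3, 2--3=5, 6-2=4, 3-6=-3, -1-3=-4 -> [0, -3, 5, 4, -3, -4]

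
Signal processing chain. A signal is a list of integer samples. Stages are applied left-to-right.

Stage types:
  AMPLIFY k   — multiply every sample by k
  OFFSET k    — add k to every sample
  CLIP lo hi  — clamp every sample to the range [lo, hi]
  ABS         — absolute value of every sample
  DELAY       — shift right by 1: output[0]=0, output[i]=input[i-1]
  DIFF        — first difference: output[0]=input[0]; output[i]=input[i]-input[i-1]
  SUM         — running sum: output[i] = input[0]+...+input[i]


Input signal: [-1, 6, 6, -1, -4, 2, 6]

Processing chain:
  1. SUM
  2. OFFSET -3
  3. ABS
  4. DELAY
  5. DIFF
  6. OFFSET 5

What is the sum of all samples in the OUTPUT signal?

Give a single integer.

Input: [-1, 6, 6, -1, -4, 2, 6]
Stage 1 (SUM): sum[0..0]=-1, sum[0..1]=5, sum[0..2]=11, sum[0..3]=10, sum[0..4]=6, sum[0..5]=8, sum[0..6]=14 -> [-1, 5, 11, 10, 6, 8, 14]
Stage 2 (OFFSET -3): -1+-3=-4, 5+-3=2, 11+-3=8, 10+-3=7, 6+-3=3, 8+-3=5, 14+-3=11 -> [-4, 2, 8, 7, 3, 5, 11]
Stage 3 (ABS): |-4|=4, |2|=2, |8|=8, |7|=7, |3|=3, |5|=5, |11|=11 -> [4, 2, 8, 7, 3, 5, 11]
Stage 4 (DELAY): [0, 4, 2, 8, 7, 3, 5] = [0, 4, 2, 8, 7, 3, 5] -> [0, 4, 2, 8, 7, 3, 5]
Stage 5 (DIFF): s[0]=0, 4-0=4, 2-4=-2, 8-2=6, 7-8=-1, 3-7=-4, 5-3=2 -> [0, 4, -2, 6, -1, -4, 2]
Stage 6 (OFFSET 5): 0+5=5, 4+5=9, -2+5=3, 6+5=11, -1+5=4, -4+5=1, 2+5=7 -> [5, 9, 3, 11, 4, 1, 7]
Output sum: 40

Answer: 40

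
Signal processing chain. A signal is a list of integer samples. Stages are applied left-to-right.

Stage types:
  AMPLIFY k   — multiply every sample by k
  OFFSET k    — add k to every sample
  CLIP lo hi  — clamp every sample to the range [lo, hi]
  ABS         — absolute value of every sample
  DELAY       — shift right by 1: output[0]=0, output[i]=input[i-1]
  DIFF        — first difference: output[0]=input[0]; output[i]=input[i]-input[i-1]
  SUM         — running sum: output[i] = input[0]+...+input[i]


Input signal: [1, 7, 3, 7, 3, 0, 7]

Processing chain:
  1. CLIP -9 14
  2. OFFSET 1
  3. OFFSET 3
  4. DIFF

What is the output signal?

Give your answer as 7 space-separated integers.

Answer: 5 6 -4 4 -4 -3 7

Derivation:
Input: [1, 7, 3, 7, 3, 0, 7]
Stage 1 (CLIP -9 14): clip(1,-9,14)=1, clip(7,-9,14)=7, clip(3,-9,14)=3, clip(7,-9,14)=7, clip(3,-9,14)=3, clip(0,-9,14)=0, clip(7,-9,14)=7 -> [1, 7, 3, 7, 3, 0, 7]
Stage 2 (OFFSET 1): 1+1=2, 7+1=8, 3+1=4, 7+1=8, 3+1=4, 0+1=1, 7+1=8 -> [2, 8, 4, 8, 4, 1, 8]
Stage 3 (OFFSET 3): 2+3=5, 8+3=11, 4+3=7, 8+3=11, 4+3=7, 1+3=4, 8+3=11 -> [5, 11, 7, 11, 7, 4, 11]
Stage 4 (DIFF): s[0]=5, 11-5=6, 7-11=-4, 11-7=4, 7-11=-4, 4-7=-3, 11-4=7 -> [5, 6, -4, 4, -4, -3, 7]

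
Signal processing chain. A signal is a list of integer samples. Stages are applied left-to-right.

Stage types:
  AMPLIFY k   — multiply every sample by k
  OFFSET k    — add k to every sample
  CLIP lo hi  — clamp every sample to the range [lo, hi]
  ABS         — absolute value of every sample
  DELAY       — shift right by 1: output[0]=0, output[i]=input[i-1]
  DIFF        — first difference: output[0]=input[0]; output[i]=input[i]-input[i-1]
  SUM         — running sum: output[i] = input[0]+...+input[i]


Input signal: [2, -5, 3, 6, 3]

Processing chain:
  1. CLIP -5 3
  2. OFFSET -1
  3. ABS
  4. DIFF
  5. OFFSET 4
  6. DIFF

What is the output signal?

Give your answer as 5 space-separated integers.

Answer: 5 4 -9 4 0

Derivation:
Input: [2, -5, 3, 6, 3]
Stage 1 (CLIP -5 3): clip(2,-5,3)=2, clip(-5,-5,3)=-5, clip(3,-5,3)=3, clip(6,-5,3)=3, clip(3,-5,3)=3 -> [2, -5, 3, 3, 3]
Stage 2 (OFFSET -1): 2+-1=1, -5+-1=-6, 3+-1=2, 3+-1=2, 3+-1=2 -> [1, -6, 2, 2, 2]
Stage 3 (ABS): |1|=1, |-6|=6, |2|=2, |2|=2, |2|=2 -> [1, 6, 2, 2, 2]
Stage 4 (DIFF): s[0]=1, 6-1=5, 2-6=-4, 2-2=0, 2-2=0 -> [1, 5, -4, 0, 0]
Stage 5 (OFFSET 4): 1+4=5, 5+4=9, -4+4=0, 0+4=4, 0+4=4 -> [5, 9, 0, 4, 4]
Stage 6 (DIFF): s[0]=5, 9-5=4, 0-9=-9, 4-0=4, 4-4=0 -> [5, 4, -9, 4, 0]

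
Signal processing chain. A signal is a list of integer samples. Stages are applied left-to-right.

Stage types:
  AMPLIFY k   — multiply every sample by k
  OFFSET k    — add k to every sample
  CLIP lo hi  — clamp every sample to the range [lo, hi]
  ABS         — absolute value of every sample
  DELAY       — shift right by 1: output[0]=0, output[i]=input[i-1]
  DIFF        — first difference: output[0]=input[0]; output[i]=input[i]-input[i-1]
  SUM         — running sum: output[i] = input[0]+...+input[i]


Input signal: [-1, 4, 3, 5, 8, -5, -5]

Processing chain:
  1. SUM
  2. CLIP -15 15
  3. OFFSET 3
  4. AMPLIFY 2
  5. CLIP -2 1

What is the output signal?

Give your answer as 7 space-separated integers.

Input: [-1, 4, 3, 5, 8, -5, -5]
Stage 1 (SUM): sum[0..0]=-1, sum[0..1]=3, sum[0..2]=6, sum[0..3]=11, sum[0..4]=19, sum[0..5]=14, sum[0..6]=9 -> [-1, 3, 6, 11, 19, 14, 9]
Stage 2 (CLIP -15 15): clip(-1,-15,15)=-1, clip(3,-15,15)=3, clip(6,-15,15)=6, clip(11,-15,15)=11, clip(19,-15,15)=15, clip(14,-15,15)=14, clip(9,-15,15)=9 -> [-1, 3, 6, 11, 15, 14, 9]
Stage 3 (OFFSET 3): -1+3=2, 3+3=6, 6+3=9, 11+3=14, 15+3=18, 14+3=17, 9+3=12 -> [2, 6, 9, 14, 18, 17, 12]
Stage 4 (AMPLIFY 2): 2*2=4, 6*2=12, 9*2=18, 14*2=28, 18*2=36, 17*2=34, 12*2=24 -> [4, 12, 18, 28, 36, 34, 24]
Stage 5 (CLIP -2 1): clip(4,-2,1)=1, clip(12,-2,1)=1, clip(18,-2,1)=1, clip(28,-2,1)=1, clip(36,-2,1)=1, clip(34,-2,1)=1, clip(24,-2,1)=1 -> [1, 1, 1, 1, 1, 1, 1]

Answer: 1 1 1 1 1 1 1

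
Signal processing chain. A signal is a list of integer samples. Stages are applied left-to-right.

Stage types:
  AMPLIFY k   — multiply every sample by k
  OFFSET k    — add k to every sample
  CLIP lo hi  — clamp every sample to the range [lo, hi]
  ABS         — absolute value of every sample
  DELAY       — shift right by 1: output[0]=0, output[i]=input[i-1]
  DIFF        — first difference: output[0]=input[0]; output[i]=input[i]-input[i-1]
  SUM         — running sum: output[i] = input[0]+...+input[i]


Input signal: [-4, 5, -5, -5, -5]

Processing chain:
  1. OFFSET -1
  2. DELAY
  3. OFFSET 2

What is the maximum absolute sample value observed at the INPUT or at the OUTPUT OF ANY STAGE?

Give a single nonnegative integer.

Answer: 6

Derivation:
Input: [-4, 5, -5, -5, -5] (max |s|=5)
Stage 1 (OFFSET -1): -4+-1=-5, 5+-1=4, -5+-1=-6, -5+-1=-6, -5+-1=-6 -> [-5, 4, -6, -6, -6] (max |s|=6)
Stage 2 (DELAY): [0, -5, 4, -6, -6] = [0, -5, 4, -6, -6] -> [0, -5, 4, -6, -6] (max |s|=6)
Stage 3 (OFFSET 2): 0+2=2, -5+2=-3, 4+2=6, -6+2=-4, -6+2=-4 -> [2, -3, 6, -4, -4] (max |s|=6)
Overall max amplitude: 6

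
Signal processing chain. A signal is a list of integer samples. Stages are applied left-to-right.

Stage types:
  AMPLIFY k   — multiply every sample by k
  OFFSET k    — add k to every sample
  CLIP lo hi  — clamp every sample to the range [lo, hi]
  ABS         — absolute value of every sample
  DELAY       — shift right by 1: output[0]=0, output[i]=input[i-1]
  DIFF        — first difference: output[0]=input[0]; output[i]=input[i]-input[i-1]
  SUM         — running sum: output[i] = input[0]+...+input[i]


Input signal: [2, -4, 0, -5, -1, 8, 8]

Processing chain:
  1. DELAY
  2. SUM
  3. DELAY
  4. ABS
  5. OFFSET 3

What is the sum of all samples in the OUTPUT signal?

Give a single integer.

Input: [2, -4, 0, -5, -1, 8, 8]
Stage 1 (DELAY): [0, 2, -4, 0, -5, -1, 8] = [0, 2, -4, 0, -5, -1, 8] -> [0, 2, -4, 0, -5, -1, 8]
Stage 2 (SUM): sum[0..0]=0, sum[0..1]=2, sum[0..2]=-2, sum[0..3]=-2, sum[0..4]=-7, sum[0..5]=-8, sum[0..6]=0 -> [0, 2, -2, -2, -7, -8, 0]
Stage 3 (DELAY): [0, 0, 2, -2, -2, -7, -8] = [0, 0, 2, -2, -2, -7, -8] -> [0, 0, 2, -2, -2, -7, -8]
Stage 4 (ABS): |0|=0, |0|=0, |2|=2, |-2|=2, |-2|=2, |-7|=7, |-8|=8 -> [0, 0, 2, 2, 2, 7, 8]
Stage 5 (OFFSET 3): 0+3=3, 0+3=3, 2+3=5, 2+3=5, 2+3=5, 7+3=10, 8+3=11 -> [3, 3, 5, 5, 5, 10, 11]
Output sum: 42

Answer: 42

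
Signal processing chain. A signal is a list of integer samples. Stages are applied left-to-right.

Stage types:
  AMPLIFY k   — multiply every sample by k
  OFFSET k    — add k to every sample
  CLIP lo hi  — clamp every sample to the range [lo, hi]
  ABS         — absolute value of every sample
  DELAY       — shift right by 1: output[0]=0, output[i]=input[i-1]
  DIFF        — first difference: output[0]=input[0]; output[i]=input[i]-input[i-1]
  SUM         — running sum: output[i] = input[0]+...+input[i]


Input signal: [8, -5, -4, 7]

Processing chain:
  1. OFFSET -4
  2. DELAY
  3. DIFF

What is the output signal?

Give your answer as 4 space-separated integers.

Answer: 0 4 -13 1

Derivation:
Input: [8, -5, -4, 7]
Stage 1 (OFFSET -4): 8+-4=4, -5+-4=-9, -4+-4=-8, 7+-4=3 -> [4, -9, -8, 3]
Stage 2 (DELAY): [0, 4, -9, -8] = [0, 4, -9, -8] -> [0, 4, -9, -8]
Stage 3 (DIFF): s[0]=0, 4-0=4, -9-4=-13, -8--9=1 -> [0, 4, -13, 1]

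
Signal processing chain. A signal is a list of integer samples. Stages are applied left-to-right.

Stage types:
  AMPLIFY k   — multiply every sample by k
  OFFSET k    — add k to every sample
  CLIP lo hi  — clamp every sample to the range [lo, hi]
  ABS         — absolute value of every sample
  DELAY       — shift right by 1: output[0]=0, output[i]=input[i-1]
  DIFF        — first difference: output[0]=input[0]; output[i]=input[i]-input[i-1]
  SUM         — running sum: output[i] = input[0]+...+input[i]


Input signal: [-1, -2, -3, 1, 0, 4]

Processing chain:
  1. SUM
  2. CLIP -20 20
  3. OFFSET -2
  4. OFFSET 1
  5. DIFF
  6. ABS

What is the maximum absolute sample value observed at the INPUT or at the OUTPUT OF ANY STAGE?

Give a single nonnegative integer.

Input: [-1, -2, -3, 1, 0, 4] (max |s|=4)
Stage 1 (SUM): sum[0..0]=-1, sum[0..1]=-3, sum[0..2]=-6, sum[0..3]=-5, sum[0..4]=-5, sum[0..5]=-1 -> [-1, -3, -6, -5, -5, -1] (max |s|=6)
Stage 2 (CLIP -20 20): clip(-1,-20,20)=-1, clip(-3,-20,20)=-3, clip(-6,-20,20)=-6, clip(-5,-20,20)=-5, clip(-5,-20,20)=-5, clip(-1,-20,20)=-1 -> [-1, -3, -6, -5, -5, -1] (max |s|=6)
Stage 3 (OFFSET -2): -1+-2=-3, -3+-2=-5, -6+-2=-8, -5+-2=-7, -5+-2=-7, -1+-2=-3 -> [-3, -5, -8, -7, -7, -3] (max |s|=8)
Stage 4 (OFFSET 1): -3+1=-2, -5+1=-4, -8+1=-7, -7+1=-6, -7+1=-6, -3+1=-2 -> [-2, -4, -7, -6, -6, -2] (max |s|=7)
Stage 5 (DIFF): s[0]=-2, -4--2=-2, -7--4=-3, -6--7=1, -6--6=0, -2--6=4 -> [-2, -2, -3, 1, 0, 4] (max |s|=4)
Stage 6 (ABS): |-2|=2, |-2|=2, |-3|=3, |1|=1, |0|=0, |4|=4 -> [2, 2, 3, 1, 0, 4] (max |s|=4)
Overall max amplitude: 8

Answer: 8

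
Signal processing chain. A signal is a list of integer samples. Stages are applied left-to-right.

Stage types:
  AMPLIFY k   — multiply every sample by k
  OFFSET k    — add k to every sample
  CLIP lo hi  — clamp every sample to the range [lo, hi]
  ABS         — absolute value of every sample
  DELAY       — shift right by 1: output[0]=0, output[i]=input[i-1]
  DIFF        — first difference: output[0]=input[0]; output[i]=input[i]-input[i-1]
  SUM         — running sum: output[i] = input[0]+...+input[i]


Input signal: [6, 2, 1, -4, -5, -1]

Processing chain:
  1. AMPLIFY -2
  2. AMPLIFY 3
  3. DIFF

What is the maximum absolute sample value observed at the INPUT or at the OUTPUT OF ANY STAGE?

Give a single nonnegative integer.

Answer: 36

Derivation:
Input: [6, 2, 1, -4, -5, -1] (max |s|=6)
Stage 1 (AMPLIFY -2): 6*-2=-12, 2*-2=-4, 1*-2=-2, -4*-2=8, -5*-2=10, -1*-2=2 -> [-12, -4, -2, 8, 10, 2] (max |s|=12)
Stage 2 (AMPLIFY 3): -12*3=-36, -4*3=-12, -2*3=-6, 8*3=24, 10*3=30, 2*3=6 -> [-36, -12, -6, 24, 30, 6] (max |s|=36)
Stage 3 (DIFF): s[0]=-36, -12--36=24, -6--12=6, 24--6=30, 30-24=6, 6-30=-24 -> [-36, 24, 6, 30, 6, -24] (max |s|=36)
Overall max amplitude: 36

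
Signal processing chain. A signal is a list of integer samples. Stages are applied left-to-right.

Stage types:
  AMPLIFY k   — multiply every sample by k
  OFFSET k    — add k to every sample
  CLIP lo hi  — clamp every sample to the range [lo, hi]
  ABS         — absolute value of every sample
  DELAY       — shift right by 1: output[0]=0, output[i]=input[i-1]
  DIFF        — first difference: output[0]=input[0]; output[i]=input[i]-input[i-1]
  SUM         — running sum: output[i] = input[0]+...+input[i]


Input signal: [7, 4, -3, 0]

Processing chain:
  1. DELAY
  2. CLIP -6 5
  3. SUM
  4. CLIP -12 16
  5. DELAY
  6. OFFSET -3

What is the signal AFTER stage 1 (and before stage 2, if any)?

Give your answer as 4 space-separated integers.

Answer: 0 7 4 -3

Derivation:
Input: [7, 4, -3, 0]
Stage 1 (DELAY): [0, 7, 4, -3] = [0, 7, 4, -3] -> [0, 7, 4, -3]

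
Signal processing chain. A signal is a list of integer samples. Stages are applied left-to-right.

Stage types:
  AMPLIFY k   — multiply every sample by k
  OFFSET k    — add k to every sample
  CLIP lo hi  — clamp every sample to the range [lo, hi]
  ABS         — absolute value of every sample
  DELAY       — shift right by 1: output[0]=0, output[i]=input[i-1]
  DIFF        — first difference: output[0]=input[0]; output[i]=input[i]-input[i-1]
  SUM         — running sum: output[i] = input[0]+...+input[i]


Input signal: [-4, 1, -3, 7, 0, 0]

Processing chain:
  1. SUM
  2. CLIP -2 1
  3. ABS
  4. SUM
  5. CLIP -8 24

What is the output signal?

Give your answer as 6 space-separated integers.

Answer: 2 4 6 7 8 9

Derivation:
Input: [-4, 1, -3, 7, 0, 0]
Stage 1 (SUM): sum[0..0]=-4, sum[0..1]=-3, sum[0..2]=-6, sum[0..3]=1, sum[0..4]=1, sum[0..5]=1 -> [-4, -3, -6, 1, 1, 1]
Stage 2 (CLIP -2 1): clip(-4,-2,1)=-2, clip(-3,-2,1)=-2, clip(-6,-2,1)=-2, clip(1,-2,1)=1, clip(1,-2,1)=1, clip(1,-2,1)=1 -> [-2, -2, -2, 1, 1, 1]
Stage 3 (ABS): |-2|=2, |-2|=2, |-2|=2, |1|=1, |1|=1, |1|=1 -> [2, 2, 2, 1, 1, 1]
Stage 4 (SUM): sum[0..0]=2, sum[0..1]=4, sum[0..2]=6, sum[0..3]=7, sum[0..4]=8, sum[0..5]=9 -> [2, 4, 6, 7, 8, 9]
Stage 5 (CLIP -8 24): clip(2,-8,24)=2, clip(4,-8,24)=4, clip(6,-8,24)=6, clip(7,-8,24)=7, clip(8,-8,24)=8, clip(9,-8,24)=9 -> [2, 4, 6, 7, 8, 9]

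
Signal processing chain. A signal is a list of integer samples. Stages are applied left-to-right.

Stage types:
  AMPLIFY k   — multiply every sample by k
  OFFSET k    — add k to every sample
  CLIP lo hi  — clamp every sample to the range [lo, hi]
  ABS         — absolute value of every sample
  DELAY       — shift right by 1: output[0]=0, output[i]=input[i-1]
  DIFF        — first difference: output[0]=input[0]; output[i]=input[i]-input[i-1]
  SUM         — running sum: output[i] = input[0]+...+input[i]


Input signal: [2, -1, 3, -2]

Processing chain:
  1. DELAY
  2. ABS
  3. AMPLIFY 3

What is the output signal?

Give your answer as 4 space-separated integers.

Answer: 0 6 3 9

Derivation:
Input: [2, -1, 3, -2]
Stage 1 (DELAY): [0, 2, -1, 3] = [0, 2, -1, 3] -> [0, 2, -1, 3]
Stage 2 (ABS): |0|=0, |2|=2, |-1|=1, |3|=3 -> [0, 2, 1, 3]
Stage 3 (AMPLIFY 3): 0*3=0, 2*3=6, 1*3=3, 3*3=9 -> [0, 6, 3, 9]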